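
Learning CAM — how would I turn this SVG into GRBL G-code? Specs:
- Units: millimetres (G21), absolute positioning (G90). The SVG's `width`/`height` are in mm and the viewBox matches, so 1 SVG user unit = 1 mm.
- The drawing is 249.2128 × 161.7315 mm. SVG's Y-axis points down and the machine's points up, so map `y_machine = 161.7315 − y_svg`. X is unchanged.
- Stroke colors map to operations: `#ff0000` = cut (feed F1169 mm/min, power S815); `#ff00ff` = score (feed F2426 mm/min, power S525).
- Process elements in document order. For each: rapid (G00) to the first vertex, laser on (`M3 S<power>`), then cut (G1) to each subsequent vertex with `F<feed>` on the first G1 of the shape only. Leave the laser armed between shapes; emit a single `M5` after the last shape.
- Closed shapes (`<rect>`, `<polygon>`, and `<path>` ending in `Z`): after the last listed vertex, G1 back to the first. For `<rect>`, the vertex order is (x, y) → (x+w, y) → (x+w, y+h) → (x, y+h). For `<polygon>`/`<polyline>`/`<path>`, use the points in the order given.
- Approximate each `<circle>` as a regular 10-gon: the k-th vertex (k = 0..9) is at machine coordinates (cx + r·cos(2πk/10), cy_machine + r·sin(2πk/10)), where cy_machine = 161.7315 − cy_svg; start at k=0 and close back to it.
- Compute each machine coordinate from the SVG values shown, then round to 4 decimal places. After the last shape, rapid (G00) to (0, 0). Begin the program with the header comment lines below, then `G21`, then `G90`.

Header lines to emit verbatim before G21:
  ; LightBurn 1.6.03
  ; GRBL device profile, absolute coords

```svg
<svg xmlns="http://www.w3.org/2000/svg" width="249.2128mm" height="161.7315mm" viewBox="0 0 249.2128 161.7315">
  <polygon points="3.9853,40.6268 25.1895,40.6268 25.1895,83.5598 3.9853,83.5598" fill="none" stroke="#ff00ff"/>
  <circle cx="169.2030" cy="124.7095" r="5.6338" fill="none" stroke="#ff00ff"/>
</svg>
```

Since the viewBox matches the mm dimensions, user units are millimetres directly. The only transform is the Y-flip y_m = 161.7315 − y_svg.

Shape 1 is a rectangle drawn with `<polygon>`. Its stroke #ff00ff means score at S525, F2426. After flipping Y the toolpath is (3.9853,121.1047) → (25.1895,121.1047) → (25.1895,78.1717) → (3.9853,78.1717) → (3.9853,121.1047), returning to the start.

Shape 2 is a circle drawn with `<circle>`. Its stroke #ff00ff means score at S525, F2426. After flipping Y the toolpath is (174.8368,37.0220) → (173.7608,40.3335) → (170.9439,42.3801) → (167.4621,42.3801) → (164.6452,40.3335) → (163.5692,37.0220) → (164.6452,33.7105) → (167.4621,31.6639) → (170.9439,31.6639) → (173.7608,33.7105) → (174.8368,37.0220), returning to the start.

; LightBurn 1.6.03
; GRBL device profile, absolute coords
G21
G90
G00 X3.9853 Y121.1047
M3 S525
G1 X25.1895 Y121.1047 F2426
G1 X25.1895 Y78.1717
G1 X3.9853 Y78.1717
G1 X3.9853 Y121.1047
G00 X174.8368 Y37.0220
M3 S525
G1 X173.7608 Y40.3335 F2426
G1 X170.9439 Y42.3801
G1 X167.4621 Y42.3801
G1 X164.6452 Y40.3335
G1 X163.5692 Y37.0220
G1 X164.6452 Y33.7105
G1 X167.4621 Y31.6639
G1 X170.9439 Y31.6639
G1 X173.7608 Y33.7105
G1 X174.8368 Y37.0220
M5
G00 X0.0000 Y0.0000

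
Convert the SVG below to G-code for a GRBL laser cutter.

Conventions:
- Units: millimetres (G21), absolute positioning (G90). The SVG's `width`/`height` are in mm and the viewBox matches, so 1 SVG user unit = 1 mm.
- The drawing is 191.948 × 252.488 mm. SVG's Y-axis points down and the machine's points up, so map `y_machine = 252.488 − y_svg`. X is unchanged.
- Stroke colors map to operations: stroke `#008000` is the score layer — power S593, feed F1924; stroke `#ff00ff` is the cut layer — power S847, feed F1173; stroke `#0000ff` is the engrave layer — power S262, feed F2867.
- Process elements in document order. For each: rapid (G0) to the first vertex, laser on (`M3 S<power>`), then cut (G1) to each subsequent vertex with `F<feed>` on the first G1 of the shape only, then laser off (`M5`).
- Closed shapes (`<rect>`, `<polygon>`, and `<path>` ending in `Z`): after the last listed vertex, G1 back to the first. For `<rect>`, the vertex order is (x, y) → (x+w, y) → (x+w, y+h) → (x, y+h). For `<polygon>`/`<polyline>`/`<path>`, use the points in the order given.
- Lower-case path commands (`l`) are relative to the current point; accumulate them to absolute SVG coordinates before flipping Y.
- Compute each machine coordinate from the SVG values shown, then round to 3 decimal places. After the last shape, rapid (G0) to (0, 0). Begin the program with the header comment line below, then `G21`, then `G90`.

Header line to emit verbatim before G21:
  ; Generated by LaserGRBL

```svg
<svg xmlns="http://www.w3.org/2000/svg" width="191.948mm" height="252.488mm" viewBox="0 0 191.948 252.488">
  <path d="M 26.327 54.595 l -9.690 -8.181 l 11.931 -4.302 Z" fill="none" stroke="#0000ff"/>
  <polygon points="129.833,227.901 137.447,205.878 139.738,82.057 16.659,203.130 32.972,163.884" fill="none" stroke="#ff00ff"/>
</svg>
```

; Generated by LaserGRBL
G21
G90
G0 X26.327 Y197.893
M3 S262
G1 X16.637 Y206.074 F2867
G1 X28.568 Y210.376
G1 X26.327 Y197.893
M5
G0 X129.833 Y24.587
M3 S847
G1 X137.447 Y46.610 F1173
G1 X139.738 Y170.431
G1 X16.659 Y49.358
G1 X32.972 Y88.604
G1 X129.833 Y24.587
M5
G0 X0.000 Y0.000

viewBox `0 0 191.948 252.488` with mm width/height → 1 unit = 1 mm. Flip: y_m = 252.488 − y_svg.

**Shape 1** — `<path>` regular polygon, stroke `#0000ff` → engrave (S262, F2867). Machine vertices: (26.327,197.893) → (16.637,206.074) → (28.568,210.376) → (26.327,197.893). Closed: final G1 returns to the first vertex.

**Shape 2** — `<polygon>` closed polygon, stroke `#ff00ff` → cut (S847, F1173). Machine vertices: (129.833,24.587) → (137.447,46.610) → (139.738,170.431) → (16.659,49.358) → (32.972,88.604) → (129.833,24.587). Closed: final G1 returns to the first vertex.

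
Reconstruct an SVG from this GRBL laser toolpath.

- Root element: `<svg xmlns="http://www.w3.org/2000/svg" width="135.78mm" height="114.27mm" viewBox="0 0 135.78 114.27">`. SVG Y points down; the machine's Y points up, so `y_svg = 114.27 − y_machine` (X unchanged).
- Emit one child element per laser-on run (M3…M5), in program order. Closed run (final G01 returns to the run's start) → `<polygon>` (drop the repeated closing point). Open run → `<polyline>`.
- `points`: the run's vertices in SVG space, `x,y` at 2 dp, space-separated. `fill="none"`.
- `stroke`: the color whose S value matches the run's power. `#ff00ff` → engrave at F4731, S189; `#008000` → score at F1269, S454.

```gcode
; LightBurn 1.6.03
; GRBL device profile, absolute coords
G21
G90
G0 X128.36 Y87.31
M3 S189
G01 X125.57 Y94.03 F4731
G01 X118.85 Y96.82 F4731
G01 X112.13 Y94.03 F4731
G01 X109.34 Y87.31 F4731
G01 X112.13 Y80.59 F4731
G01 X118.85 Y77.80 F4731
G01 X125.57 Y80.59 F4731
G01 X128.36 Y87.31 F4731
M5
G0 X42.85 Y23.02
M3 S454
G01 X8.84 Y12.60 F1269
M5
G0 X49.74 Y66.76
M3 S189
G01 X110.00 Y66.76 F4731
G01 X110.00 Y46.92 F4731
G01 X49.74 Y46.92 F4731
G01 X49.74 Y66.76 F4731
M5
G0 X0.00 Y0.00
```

<svg xmlns="http://www.w3.org/2000/svg" width="135.78mm" height="114.27mm" viewBox="0 0 135.78 114.27">
  <polygon points="128.36,26.96 125.57,20.24 118.85,17.45 112.13,20.24 109.34,26.96 112.13,33.68 118.85,36.47 125.57,33.68" fill="none" stroke="#ff00ff"/>
  <polyline points="42.85,91.25 8.84,101.67" fill="none" stroke="#008000"/>
  <polygon points="49.74,47.51 110.00,47.51 110.00,67.35 49.74,67.35" fill="none" stroke="#ff00ff"/>
</svg>

Machine Y-up, SVG Y-down with viewBox height 114.27, so y_svg = 114.27 − y_machine; X carries over.

Run 1: the run's S189 means `#ff00ff` (engrave). The run returns to its start, so emit a `<polygon>` with points (Y-flipped): 128.36,26.96 125.57,20.24 118.85,17.45 112.13,20.24 109.34,26.96 112.13,33.68 118.85,36.47 125.57,33.68.

Run 2: power S454 maps to stroke `#008000` (score). The run is open, so emit a `<polyline>` with points (Y-flipped): 42.85,91.25 8.84,101.67.

Run 3: S189 ⇒ engrave layer `#ff00ff`. The run returns to its start, so emit a `<polygon>` with points (Y-flipped): 49.74,47.51 110.00,47.51 110.00,67.35 49.74,67.35.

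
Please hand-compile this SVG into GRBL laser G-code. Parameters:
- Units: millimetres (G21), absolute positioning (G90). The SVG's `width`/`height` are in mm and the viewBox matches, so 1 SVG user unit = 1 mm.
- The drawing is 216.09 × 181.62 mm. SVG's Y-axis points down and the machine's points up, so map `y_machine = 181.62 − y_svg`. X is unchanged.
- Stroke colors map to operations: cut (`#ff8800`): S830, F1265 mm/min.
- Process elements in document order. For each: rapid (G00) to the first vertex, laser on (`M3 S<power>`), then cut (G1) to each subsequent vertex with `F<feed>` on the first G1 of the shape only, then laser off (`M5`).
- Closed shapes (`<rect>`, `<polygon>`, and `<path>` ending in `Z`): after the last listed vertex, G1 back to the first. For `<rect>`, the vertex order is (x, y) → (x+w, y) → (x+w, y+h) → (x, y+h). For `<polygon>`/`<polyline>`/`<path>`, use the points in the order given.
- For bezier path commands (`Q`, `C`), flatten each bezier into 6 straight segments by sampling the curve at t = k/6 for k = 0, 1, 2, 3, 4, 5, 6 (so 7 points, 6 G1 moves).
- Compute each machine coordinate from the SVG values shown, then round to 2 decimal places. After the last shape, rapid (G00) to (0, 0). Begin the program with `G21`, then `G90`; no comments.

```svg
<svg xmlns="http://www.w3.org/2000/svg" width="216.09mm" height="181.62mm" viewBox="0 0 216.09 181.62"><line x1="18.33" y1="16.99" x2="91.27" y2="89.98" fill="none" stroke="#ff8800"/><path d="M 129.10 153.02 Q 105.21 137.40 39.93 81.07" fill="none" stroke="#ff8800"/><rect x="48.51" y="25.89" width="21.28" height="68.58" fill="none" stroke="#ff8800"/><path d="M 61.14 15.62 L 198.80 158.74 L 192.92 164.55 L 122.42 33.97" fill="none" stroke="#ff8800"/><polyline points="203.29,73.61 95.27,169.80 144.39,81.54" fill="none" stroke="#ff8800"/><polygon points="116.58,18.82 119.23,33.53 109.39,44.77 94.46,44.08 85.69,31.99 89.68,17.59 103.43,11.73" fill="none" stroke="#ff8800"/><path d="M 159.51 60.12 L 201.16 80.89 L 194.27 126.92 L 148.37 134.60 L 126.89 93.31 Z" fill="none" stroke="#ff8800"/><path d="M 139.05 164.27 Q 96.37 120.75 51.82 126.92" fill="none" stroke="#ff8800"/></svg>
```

1 u = 1 mm; y_m = 181.62 − y.

[1] `<line>` line segment, #ff8800→cut S830 F1265: (18.33,164.63) → (91.27,91.64)

[2] `<path>` quadratic bezier, #ff8800→cut S830 F1265: (129.10,28.60) → (119.99,34.94) → (108.57,43.54) → (94.86,54.40) → (78.85,67.52) → (60.54,82.90) → (39.93,100.55)

[3] `<rect>` rectangle, #ff8800→cut S830 F1265: (48.51,155.73) → (69.79,155.73) → (69.79,87.15) → (48.51,87.15) → (48.51,155.73) (closed)

[4] `<path>` open polyline, #ff8800→cut S830 F1265: (61.14,166.00) → (198.80,22.88) → (192.92,17.07) → (122.42,147.65)

[5] `<polyline>` open polyline, #ff8800→cut S830 F1265: (203.29,108.01) → (95.27,11.82) → (144.39,100.08)

[6] `<polygon>` regular polygon, #ff8800→cut S830 F1265: (116.58,162.80) → (119.23,148.09) → (109.39,136.85) → (94.46,137.54) → (85.69,149.63) → (89.68,164.03) → (103.43,169.89) → (116.58,162.80) (closed)

[7] `<path>` regular polygon, #ff8800→cut S830 F1265: (159.51,121.50) → (201.16,100.73) → (194.27,54.70) → (148.37,47.02) → (126.89,88.31) → (159.51,121.50) (closed)

[8] `<path>` quadratic bezier, #ff8800→cut S830 F1265: (139.05,17.35) → (124.77,30.48) → (110.39,40.84) → (95.90,48.45) → (81.31,53.29) → (66.62,55.38) → (51.82,54.70)

G21
G90
G00 X18.33 Y164.63
M3 S830
G1 X91.27 Y91.64 F1265
M5
G00 X129.10 Y28.60
M3 S830
G1 X119.99 Y34.94 F1265
G1 X108.57 Y43.54
G1 X94.86 Y54.40
G1 X78.85 Y67.52
G1 X60.54 Y82.90
G1 X39.93 Y100.55
M5
G00 X48.51 Y155.73
M3 S830
G1 X69.79 Y155.73 F1265
G1 X69.79 Y87.15
G1 X48.51 Y87.15
G1 X48.51 Y155.73
M5
G00 X61.14 Y166.00
M3 S830
G1 X198.80 Y22.88 F1265
G1 X192.92 Y17.07
G1 X122.42 Y147.65
M5
G00 X203.29 Y108.01
M3 S830
G1 X95.27 Y11.82 F1265
G1 X144.39 Y100.08
M5
G00 X116.58 Y162.80
M3 S830
G1 X119.23 Y148.09 F1265
G1 X109.39 Y136.85
G1 X94.46 Y137.54
G1 X85.69 Y149.63
G1 X89.68 Y164.03
G1 X103.43 Y169.89
G1 X116.58 Y162.80
M5
G00 X159.51 Y121.50
M3 S830
G1 X201.16 Y100.73 F1265
G1 X194.27 Y54.70
G1 X148.37 Y47.02
G1 X126.89 Y88.31
G1 X159.51 Y121.50
M5
G00 X139.05 Y17.35
M3 S830
G1 X124.77 Y30.48 F1265
G1 X110.39 Y40.84
G1 X95.90 Y48.45
G1 X81.31 Y53.29
G1 X66.62 Y55.38
G1 X51.82 Y54.70
M5
G00 X0.00 Y0.00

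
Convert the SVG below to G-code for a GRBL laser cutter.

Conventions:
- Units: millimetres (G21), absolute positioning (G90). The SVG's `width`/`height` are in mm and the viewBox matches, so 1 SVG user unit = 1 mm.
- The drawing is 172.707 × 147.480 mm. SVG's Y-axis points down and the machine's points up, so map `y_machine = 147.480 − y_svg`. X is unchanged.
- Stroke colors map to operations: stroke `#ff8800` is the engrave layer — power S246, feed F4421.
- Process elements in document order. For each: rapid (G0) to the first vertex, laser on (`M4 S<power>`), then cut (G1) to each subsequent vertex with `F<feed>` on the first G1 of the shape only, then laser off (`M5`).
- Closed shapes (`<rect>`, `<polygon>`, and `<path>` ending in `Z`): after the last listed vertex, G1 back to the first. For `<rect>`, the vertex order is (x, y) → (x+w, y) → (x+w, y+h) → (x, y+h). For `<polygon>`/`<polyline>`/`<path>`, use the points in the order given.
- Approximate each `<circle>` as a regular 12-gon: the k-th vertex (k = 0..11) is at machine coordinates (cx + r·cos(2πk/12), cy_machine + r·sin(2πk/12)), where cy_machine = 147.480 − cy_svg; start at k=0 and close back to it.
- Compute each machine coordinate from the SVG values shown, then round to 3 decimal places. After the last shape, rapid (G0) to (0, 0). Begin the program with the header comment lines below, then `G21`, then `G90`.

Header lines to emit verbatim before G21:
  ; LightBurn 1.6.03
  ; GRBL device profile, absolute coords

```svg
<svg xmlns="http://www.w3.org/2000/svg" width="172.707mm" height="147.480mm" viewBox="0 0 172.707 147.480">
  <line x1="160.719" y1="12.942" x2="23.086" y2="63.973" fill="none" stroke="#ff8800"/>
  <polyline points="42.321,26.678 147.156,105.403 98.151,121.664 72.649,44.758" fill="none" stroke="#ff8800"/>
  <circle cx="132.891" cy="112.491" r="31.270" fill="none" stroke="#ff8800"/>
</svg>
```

1 u = 1 mm; y_m = 147.480 − y.

[1] `<line>` line segment, #ff8800→engrave S246 F4421: (160.719,134.538) → (23.086,83.507)

[2] `<polyline>` open polyline, #ff8800→engrave S246 F4421: (42.321,120.802) → (147.156,42.077) → (98.151,25.816) → (72.649,102.722)

[3] `<circle>` circle, #ff8800→engrave S246 F4421: (164.161,34.989) → (159.972,50.624) → (148.526,62.070) → (132.891,66.259) → (117.256,62.070) → (105.810,50.624) → (101.621,34.989) → (105.810,19.354) → (117.256,7.908) → (132.891,3.719) → (148.526,7.908) → (159.972,19.354) → (164.161,34.989) (closed)

; LightBurn 1.6.03
; GRBL device profile, absolute coords
G21
G90
G0 X160.719 Y134.538
M4 S246
G1 X23.086 Y83.507 F4421
M5
G0 X42.321 Y120.802
M4 S246
G1 X147.156 Y42.077 F4421
G1 X98.151 Y25.816
G1 X72.649 Y102.722
M5
G0 X164.161 Y34.989
M4 S246
G1 X159.972 Y50.624 F4421
G1 X148.526 Y62.070
G1 X132.891 Y66.259
G1 X117.256 Y62.070
G1 X105.810 Y50.624
G1 X101.621 Y34.989
G1 X105.810 Y19.354
G1 X117.256 Y7.908
G1 X132.891 Y3.719
G1 X148.526 Y7.908
G1 X159.972 Y19.354
G1 X164.161 Y34.989
M5
G0 X0.000 Y0.000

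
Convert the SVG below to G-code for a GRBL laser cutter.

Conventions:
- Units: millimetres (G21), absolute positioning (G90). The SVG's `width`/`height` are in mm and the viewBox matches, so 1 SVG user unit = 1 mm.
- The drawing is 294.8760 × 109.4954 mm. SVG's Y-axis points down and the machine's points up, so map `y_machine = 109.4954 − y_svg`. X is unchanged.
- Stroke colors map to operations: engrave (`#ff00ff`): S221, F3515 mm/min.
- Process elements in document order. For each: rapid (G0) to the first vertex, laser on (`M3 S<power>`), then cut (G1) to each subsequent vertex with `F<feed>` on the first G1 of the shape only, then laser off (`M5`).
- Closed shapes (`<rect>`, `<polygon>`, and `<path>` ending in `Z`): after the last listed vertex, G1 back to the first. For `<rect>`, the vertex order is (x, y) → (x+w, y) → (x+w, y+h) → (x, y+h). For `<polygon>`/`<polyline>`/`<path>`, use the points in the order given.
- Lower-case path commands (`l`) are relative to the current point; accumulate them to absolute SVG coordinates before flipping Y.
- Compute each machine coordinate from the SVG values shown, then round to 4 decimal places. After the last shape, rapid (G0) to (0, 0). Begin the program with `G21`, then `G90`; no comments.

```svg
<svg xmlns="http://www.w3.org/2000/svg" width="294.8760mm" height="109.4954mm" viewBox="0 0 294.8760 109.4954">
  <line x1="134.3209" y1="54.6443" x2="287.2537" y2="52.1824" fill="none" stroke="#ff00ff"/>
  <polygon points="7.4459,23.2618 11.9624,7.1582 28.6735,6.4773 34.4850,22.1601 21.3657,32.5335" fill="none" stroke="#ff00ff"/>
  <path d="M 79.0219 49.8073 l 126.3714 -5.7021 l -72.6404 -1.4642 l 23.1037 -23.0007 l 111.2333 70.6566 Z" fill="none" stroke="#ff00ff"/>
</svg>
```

G21
G90
G0 X134.3209 Y54.8511
M3 S221
G1 X287.2537 Y57.3130 F3515
M5
G0 X7.4459 Y86.2336
M3 S221
G1 X11.9624 Y102.3372 F3515
G1 X28.6735 Y103.0181
G1 X34.4850 Y87.3353
G1 X21.3657 Y76.9619
G1 X7.4459 Y86.2336
M5
G0 X79.0219 Y59.6881
M3 S221
G1 X205.3933 Y65.3902 F3515
G1 X132.7529 Y66.8544
G1 X155.8566 Y89.8551
G1 X267.0899 Y19.1985
G1 X79.0219 Y59.6881
M5
G0 X0.0000 Y0.0000

Since the viewBox matches the mm dimensions, user units are millimetres directly. The only transform is the Y-flip y_m = 109.4954 − y_svg.

Shape 1 is a line segment drawn with `<line>`. Its stroke #ff00ff means engrave at S221, F3515. After flipping Y the toolpath is (134.3209,54.8511) → (287.2537,57.3130).

Shape 2 is a regular polygon drawn with `<polygon>`. Its stroke #ff00ff means engrave at S221, F3515. After flipping Y the toolpath is (7.4459,86.2336) → (11.9624,102.3372) → (28.6735,103.0181) → (34.4850,87.3353) → (21.3657,76.9619) → (7.4459,86.2336), returning to the start.

Shape 3 is a closed polygon drawn with `<path>`. Its stroke #ff00ff means engrave at S221, F3515. After flipping Y the toolpath is (79.0219,59.6881) → (205.3933,65.3902) → (132.7529,66.8544) → (155.8566,89.8551) → (267.0899,19.1985) → (79.0219,59.6881), returning to the start.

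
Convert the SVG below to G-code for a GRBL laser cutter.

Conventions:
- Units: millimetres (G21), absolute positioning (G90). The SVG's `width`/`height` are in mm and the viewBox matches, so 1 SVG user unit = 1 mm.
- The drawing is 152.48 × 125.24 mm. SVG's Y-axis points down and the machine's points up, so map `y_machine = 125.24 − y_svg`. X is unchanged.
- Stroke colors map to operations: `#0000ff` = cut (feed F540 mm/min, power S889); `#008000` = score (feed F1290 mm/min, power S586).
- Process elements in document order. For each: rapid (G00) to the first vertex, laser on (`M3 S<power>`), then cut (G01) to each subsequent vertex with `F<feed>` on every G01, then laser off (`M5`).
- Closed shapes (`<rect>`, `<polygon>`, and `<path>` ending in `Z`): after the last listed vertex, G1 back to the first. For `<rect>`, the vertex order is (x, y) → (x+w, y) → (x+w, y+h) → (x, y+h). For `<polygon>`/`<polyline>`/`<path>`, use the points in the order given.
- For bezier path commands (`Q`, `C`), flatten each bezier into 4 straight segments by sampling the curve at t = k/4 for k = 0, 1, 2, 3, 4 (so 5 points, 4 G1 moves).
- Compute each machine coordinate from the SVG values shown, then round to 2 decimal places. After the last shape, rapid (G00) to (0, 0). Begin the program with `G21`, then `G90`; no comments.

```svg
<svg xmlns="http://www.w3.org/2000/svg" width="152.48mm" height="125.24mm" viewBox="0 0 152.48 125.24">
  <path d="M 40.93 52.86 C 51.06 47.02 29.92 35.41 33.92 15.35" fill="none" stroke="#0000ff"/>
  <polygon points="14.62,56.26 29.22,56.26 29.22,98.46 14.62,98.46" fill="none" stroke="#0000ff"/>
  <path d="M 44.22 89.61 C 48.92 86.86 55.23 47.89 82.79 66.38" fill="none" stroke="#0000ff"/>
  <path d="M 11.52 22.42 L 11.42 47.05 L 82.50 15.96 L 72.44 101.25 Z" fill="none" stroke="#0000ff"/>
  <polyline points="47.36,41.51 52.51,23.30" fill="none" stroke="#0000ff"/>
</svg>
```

G21
G90
G00 X40.93 Y72.38
M3 S889
G01 X43.55 Y77.88 F540
G01 X39.72 Y85.80 F540
G01 X34.75 Y96.39 F540
G01 X33.92 Y109.89 F540
M5
G00 X14.62 Y68.98
M3 S889
G01 X29.22 Y68.98 F540
G01 X29.22 Y26.78 F540
G01 X14.62 Y26.78 F540
G01 X14.62 Y68.98 F540
M5
G00 X44.22 Y35.63
M3 S889
G01 X48.35 Y43.02 F540
G01 X54.93 Y55.21 F540
G01 X65.80 Y63.42 F540
G01 X82.79 Y58.86 F540
M5
G00 X11.52 Y102.82
M3 S889
G01 X11.42 Y78.19 F540
G01 X82.50 Y109.28 F540
G01 X72.44 Y23.99 F540
G01 X11.52 Y102.82 F540
M5
G00 X47.36 Y83.73
M3 S889
G01 X52.51 Y101.94 F540
M5
G00 X0.00 Y0.00

1 u = 1 mm; y_m = 125.24 − y.

[1] `<path>` cubic bezier, #0000ff→cut S889 F540: (40.93,72.38) → (43.55,77.88) → (39.72,85.80) → (34.75,96.39) → (33.92,109.89)

[2] `<polygon>` rectangle, #0000ff→cut S889 F540: (14.62,68.98) → (29.22,68.98) → (29.22,26.78) → (14.62,26.78) → (14.62,68.98) (closed)

[3] `<path>` cubic bezier, #0000ff→cut S889 F540: (44.22,35.63) → (48.35,43.02) → (54.93,55.21) → (65.80,63.42) → (82.79,58.86)

[4] `<path>` closed polygon, #0000ff→cut S889 F540: (11.52,102.82) → (11.42,78.19) → (82.50,109.28) → (72.44,23.99) → (11.52,102.82) (closed)

[5] `<polyline>` line segment, #0000ff→cut S889 F540: (47.36,83.73) → (52.51,101.94)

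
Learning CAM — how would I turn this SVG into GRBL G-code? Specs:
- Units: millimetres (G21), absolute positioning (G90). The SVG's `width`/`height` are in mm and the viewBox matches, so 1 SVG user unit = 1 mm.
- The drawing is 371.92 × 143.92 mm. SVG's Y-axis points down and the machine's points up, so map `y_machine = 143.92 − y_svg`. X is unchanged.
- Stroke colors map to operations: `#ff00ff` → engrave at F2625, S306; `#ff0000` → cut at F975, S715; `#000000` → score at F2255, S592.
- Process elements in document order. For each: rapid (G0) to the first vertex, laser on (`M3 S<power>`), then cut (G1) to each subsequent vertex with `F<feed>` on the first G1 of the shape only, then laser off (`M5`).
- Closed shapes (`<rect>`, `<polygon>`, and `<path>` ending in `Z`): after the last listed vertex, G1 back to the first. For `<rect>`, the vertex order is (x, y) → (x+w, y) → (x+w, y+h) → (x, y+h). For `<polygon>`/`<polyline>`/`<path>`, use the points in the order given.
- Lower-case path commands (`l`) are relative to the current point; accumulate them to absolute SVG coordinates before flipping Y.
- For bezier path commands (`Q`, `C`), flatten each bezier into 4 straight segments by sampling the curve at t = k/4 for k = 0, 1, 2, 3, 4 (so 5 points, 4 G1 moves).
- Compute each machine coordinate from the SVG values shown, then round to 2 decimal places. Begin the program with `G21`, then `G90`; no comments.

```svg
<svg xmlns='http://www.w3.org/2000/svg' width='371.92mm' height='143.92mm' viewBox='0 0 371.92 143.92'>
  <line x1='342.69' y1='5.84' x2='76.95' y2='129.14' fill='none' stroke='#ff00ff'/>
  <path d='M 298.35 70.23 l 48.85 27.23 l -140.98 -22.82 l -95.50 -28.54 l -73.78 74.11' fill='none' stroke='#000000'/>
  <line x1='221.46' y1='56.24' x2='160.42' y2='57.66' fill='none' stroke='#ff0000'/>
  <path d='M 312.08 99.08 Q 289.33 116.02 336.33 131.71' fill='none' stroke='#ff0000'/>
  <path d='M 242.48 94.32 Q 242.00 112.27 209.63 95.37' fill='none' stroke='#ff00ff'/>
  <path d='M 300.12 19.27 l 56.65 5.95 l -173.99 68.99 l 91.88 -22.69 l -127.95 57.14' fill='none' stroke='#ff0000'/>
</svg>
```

1 u = 1 mm; y_m = 143.92 − y.

[1] `<line>` line segment, #ff00ff→engrave S306 F2625: (342.69,138.08) → (76.95,14.78)

[2] `<path>` open polyline, #000000→score S592 F2255: (298.35,73.69) → (347.20,46.46) → (206.22,69.28) → (110.72,97.82) → (36.94,23.71)

[3] `<line>` line segment, #ff0000→cut S715 F975: (221.46,87.68) → (160.42,86.26)

[4] `<path>` quadratic bezier, #ff0000→cut S715 F975: (312.08,44.84) → (305.06,36.45) → (306.77,28.21) → (317.19,20.13) → (336.33,12.21)

[5] `<path>` quadratic bezier, #ff00ff→engrave S306 F2625: (242.48,49.60) → (240.25,42.80) → (234.03,40.36) → (223.82,42.28) → (209.63,48.55)

[6] `<path>` open polyline, #ff0000→cut S715 F975: (300.12,124.65) → (356.77,118.70) → (182.78,49.71) → (274.66,72.40) → (146.71,15.26)

G21
G90
G0 X342.69 Y138.08
M3 S306
G1 X76.95 Y14.78 F2625
M5
G0 X298.35 Y73.69
M3 S592
G1 X347.20 Y46.46 F2255
G1 X206.22 Y69.28
G1 X110.72 Y97.82
G1 X36.94 Y23.71
M5
G0 X221.46 Y87.68
M3 S715
G1 X160.42 Y86.26 F975
M5
G0 X312.08 Y44.84
M3 S715
G1 X305.06 Y36.45 F975
G1 X306.77 Y28.21
G1 X317.19 Y20.13
G1 X336.33 Y12.21
M5
G0 X242.48 Y49.60
M3 S306
G1 X240.25 Y42.80 F2625
G1 X234.03 Y40.36
G1 X223.82 Y42.28
G1 X209.63 Y48.55
M5
G0 X300.12 Y124.65
M3 S715
G1 X356.77 Y118.70 F975
G1 X182.78 Y49.71
G1 X274.66 Y72.40
G1 X146.71 Y15.26
M5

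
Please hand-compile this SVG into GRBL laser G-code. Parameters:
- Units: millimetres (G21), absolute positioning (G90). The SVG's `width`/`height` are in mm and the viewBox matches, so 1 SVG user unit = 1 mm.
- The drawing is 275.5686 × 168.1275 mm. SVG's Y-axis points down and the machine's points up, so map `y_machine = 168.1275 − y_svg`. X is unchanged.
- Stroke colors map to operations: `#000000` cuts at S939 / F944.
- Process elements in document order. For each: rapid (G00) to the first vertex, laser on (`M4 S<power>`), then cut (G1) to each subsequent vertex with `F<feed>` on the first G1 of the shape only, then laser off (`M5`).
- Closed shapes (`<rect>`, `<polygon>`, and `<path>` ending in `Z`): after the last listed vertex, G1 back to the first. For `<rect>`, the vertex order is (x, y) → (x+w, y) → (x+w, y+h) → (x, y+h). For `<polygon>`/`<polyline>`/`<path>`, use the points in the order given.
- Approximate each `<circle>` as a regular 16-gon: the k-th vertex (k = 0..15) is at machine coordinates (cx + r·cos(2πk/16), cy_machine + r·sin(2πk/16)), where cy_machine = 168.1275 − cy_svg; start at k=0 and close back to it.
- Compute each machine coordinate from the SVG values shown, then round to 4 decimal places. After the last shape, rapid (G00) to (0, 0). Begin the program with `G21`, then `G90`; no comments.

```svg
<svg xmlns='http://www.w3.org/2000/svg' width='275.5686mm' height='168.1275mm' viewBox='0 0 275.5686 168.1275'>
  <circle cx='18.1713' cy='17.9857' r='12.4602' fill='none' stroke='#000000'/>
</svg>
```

Since the viewBox matches the mm dimensions, user units are millimetres directly. The only transform is the Y-flip y_m = 168.1275 − y_svg.

Shape 1 is a circle drawn with `<circle>`. Its stroke #000000 means cut at S939, F944. After flipping Y the toolpath is (30.6315,150.1418) → (29.6830,154.9101) → (26.9820,158.9525) → (22.9396,161.6535) → (18.1713,162.6020) → (13.4030,161.6535) → (9.3606,158.9525) → (6.6596,154.9101) → (5.7111,150.1418) → (6.6596,145.3735) → (9.3606,141.3311) → (13.4030,138.6301) → (18.1713,137.6816) → (22.9396,138.6301) → (26.9820,141.3311) → (29.6830,145.3735) → (30.6315,150.1418), returning to the start.

G21
G90
G00 X30.6315 Y150.1418
M4 S939
G1 X29.6830 Y154.9101 F944
G1 X26.9820 Y158.9525
G1 X22.9396 Y161.6535
G1 X18.1713 Y162.6020
G1 X13.4030 Y161.6535
G1 X9.3606 Y158.9525
G1 X6.6596 Y154.9101
G1 X5.7111 Y150.1418
G1 X6.6596 Y145.3735
G1 X9.3606 Y141.3311
G1 X13.4030 Y138.6301
G1 X18.1713 Y137.6816
G1 X22.9396 Y138.6301
G1 X26.9820 Y141.3311
G1 X29.6830 Y145.3735
G1 X30.6315 Y150.1418
M5
G00 X0.0000 Y0.0000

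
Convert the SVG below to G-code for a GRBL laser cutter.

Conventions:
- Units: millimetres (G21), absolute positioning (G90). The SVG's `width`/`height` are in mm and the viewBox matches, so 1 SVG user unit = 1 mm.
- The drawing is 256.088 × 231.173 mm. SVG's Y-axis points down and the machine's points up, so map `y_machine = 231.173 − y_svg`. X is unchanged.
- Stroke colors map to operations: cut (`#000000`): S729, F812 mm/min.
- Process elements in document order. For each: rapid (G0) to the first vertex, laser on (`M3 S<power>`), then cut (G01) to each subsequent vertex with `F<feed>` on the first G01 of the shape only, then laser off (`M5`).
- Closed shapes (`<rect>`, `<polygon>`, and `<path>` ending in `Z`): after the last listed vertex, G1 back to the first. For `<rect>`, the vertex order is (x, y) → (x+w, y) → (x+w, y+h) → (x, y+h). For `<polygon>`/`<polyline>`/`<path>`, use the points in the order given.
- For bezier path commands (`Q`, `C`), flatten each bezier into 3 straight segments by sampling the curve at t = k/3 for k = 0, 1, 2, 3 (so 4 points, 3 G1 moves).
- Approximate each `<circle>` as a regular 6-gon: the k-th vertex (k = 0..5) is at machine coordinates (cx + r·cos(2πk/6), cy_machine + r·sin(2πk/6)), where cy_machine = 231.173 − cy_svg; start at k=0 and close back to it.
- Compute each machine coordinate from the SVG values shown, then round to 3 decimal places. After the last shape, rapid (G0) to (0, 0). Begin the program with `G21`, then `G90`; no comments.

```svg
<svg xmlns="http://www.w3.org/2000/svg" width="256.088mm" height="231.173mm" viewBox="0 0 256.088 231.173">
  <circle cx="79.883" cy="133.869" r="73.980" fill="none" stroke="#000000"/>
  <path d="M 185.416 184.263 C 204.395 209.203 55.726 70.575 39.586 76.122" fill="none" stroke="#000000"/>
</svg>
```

Since the viewBox matches the mm dimensions, user units are millimetres directly. The only transform is the Y-flip y_m = 231.173 − y_svg.

Shape 1 is a circle drawn with `<circle>`. Its stroke #000000 means cut at S729, F812. After flipping Y the toolpath is (153.863,97.304) → (116.873,161.373) → (42.893,161.373) → (5.903,97.304) → (42.893,33.235) → (116.873,33.235) → (153.863,97.304), returning to the start.

Shape 2 is a cubic bezier drawn with `<path>`. Its stroke #000000 means cut at S729, F812. After flipping Y the toolpath is (185.416,46.910) → (159.630,65.095) → (88.785,123.938) → (39.586,155.051).

G21
G90
G0 X153.863 Y97.304
M3 S729
G01 X116.873 Y161.373 F812
G01 X42.893 Y161.373
G01 X5.903 Y97.304
G01 X42.893 Y33.235
G01 X116.873 Y33.235
G01 X153.863 Y97.304
M5
G0 X185.416 Y46.910
M3 S729
G01 X159.630 Y65.095 F812
G01 X88.785 Y123.938
G01 X39.586 Y155.051
M5
G0 X0.000 Y0.000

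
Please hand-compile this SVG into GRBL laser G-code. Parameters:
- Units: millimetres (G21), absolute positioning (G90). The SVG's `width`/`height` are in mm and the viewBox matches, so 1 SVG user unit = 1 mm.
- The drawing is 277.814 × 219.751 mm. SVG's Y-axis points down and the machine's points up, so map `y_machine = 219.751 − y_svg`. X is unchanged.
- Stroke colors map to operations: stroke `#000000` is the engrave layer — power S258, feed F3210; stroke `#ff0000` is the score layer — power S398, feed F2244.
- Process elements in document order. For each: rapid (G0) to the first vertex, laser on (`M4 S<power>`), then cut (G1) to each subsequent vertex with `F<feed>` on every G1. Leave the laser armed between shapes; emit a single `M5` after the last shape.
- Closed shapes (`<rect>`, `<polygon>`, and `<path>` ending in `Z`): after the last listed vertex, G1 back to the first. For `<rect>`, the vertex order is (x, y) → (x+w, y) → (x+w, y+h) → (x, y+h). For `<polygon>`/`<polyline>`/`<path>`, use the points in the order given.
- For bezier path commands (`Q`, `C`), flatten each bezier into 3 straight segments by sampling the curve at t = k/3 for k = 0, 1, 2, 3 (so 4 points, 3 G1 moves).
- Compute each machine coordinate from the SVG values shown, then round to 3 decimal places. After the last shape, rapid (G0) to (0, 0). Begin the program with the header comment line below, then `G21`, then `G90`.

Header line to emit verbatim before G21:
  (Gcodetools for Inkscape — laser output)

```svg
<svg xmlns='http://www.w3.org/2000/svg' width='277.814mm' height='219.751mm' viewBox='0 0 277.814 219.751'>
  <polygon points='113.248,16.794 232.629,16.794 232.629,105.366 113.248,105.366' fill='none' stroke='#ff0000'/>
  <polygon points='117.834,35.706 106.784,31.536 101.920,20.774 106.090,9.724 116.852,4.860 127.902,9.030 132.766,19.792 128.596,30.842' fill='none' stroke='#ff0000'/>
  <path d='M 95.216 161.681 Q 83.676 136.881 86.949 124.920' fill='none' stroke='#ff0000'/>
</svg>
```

(Gcodetools for Inkscape — laser output)
G21
G90
G0 X113.248 Y202.957
M4 S398
G1 X232.629 Y202.957 F2244
G1 X232.629 Y114.385 F2244
G1 X113.248 Y114.385 F2244
G1 X113.248 Y202.957 F2244
G0 X117.834 Y184.045
M4 S398
G1 X106.784 Y188.215 F2244
G1 X101.920 Y198.977 F2244
G1 X106.090 Y210.027 F2244
G1 X116.852 Y214.891 F2244
G1 X127.902 Y210.721 F2244
G1 X132.766 Y199.959 F2244
G1 X128.596 Y188.909 F2244
G1 X117.834 Y184.045 F2244
G0 X95.216 Y58.070
M4 S398
G1 X89.169 Y73.177 F2244
G1 X86.413 Y85.430 F2244
G1 X86.949 Y94.831 F2244
M5
G0 X0.000 Y0.000

viewBox `0 0 277.814 219.751` with mm width/height → 1 unit = 1 mm. Flip: y_m = 219.751 − y_svg.

**Shape 1** — `<polygon>` rectangle, stroke `#ff0000` → score (S398, F2244). Machine vertices: (113.248,202.957) → (232.629,202.957) → (232.629,114.385) → (113.248,114.385) → (113.248,202.957). Closed: final G1 returns to the first vertex.

**Shape 2** — `<polygon>` regular polygon, stroke `#ff0000` → score (S398, F2244). Machine vertices: (117.834,184.045) → (106.784,188.215) → (101.920,198.977) → (106.090,210.027) → (116.852,214.891) → (127.902,210.721) → (132.766,199.959) → (128.596,188.909) → (117.834,184.045). Closed: final G1 returns to the first vertex.

**Shape 3** — `<path>` quadratic bezier, stroke `#ff0000` → score (S398, F2244). Control points (SVG): P0=(95.216,161.681), P1=(83.676,136.881), P2=(86.949,124.920); sampled at t=k/3. Machine vertices: (95.216,58.070) → (89.169,73.177) → (86.413,85.430) → (86.949,94.831). Open path.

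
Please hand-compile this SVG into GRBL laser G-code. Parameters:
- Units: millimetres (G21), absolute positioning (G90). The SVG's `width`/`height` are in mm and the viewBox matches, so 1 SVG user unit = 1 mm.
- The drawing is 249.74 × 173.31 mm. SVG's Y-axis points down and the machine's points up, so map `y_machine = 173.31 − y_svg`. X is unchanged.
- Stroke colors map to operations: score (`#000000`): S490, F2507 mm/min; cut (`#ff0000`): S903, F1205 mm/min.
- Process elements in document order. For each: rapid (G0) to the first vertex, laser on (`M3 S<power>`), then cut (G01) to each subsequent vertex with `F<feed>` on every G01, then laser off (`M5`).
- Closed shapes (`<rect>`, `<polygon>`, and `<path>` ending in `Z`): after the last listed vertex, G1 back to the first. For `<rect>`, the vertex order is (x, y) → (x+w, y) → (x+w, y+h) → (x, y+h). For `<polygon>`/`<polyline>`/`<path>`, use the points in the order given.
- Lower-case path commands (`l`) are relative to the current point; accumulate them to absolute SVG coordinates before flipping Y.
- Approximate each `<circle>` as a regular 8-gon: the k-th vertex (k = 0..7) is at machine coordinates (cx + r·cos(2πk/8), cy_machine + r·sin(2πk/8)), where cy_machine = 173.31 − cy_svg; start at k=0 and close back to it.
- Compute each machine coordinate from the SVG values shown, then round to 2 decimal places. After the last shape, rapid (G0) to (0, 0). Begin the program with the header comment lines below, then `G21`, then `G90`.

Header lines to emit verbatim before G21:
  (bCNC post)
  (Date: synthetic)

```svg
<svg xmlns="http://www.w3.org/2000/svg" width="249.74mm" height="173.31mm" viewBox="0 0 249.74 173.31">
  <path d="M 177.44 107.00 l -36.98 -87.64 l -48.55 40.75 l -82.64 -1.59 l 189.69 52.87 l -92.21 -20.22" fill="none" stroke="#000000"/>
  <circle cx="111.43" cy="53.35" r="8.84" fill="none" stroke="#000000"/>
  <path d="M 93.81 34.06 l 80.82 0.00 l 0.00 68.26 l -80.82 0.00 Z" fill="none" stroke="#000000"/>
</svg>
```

1 u = 1 mm; y_m = 173.31 − y.

[1] `<path>` open polyline, #000000→score S490 F2507: (177.44,66.31) → (140.46,153.95) → (91.91,113.20) → (9.27,114.79) → (198.96,61.92) → (106.75,82.14)

[2] `<circle>` circle, #000000→score S490 F2507: (120.27,119.96) → (117.68,126.21) → (111.43,128.80) → (105.18,126.21) → (102.59,119.96) → (105.18,113.71) → (111.43,111.12) → (117.68,113.71) → (120.27,119.96) (closed)

[3] `<path>` rectangle, #000000→score S490 F2507: (93.81,139.25) → (174.63,139.25) → (174.63,70.99) → (93.81,70.99) → (93.81,139.25) (closed)

(bCNC post)
(Date: synthetic)
G21
G90
G0 X177.44 Y66.31
M3 S490
G01 X140.46 Y153.95 F2507
G01 X91.91 Y113.20 F2507
G01 X9.27 Y114.79 F2507
G01 X198.96 Y61.92 F2507
G01 X106.75 Y82.14 F2507
M5
G0 X120.27 Y119.96
M3 S490
G01 X117.68 Y126.21 F2507
G01 X111.43 Y128.80 F2507
G01 X105.18 Y126.21 F2507
G01 X102.59 Y119.96 F2507
G01 X105.18 Y113.71 F2507
G01 X111.43 Y111.12 F2507
G01 X117.68 Y113.71 F2507
G01 X120.27 Y119.96 F2507
M5
G0 X93.81 Y139.25
M3 S490
G01 X174.63 Y139.25 F2507
G01 X174.63 Y70.99 F2507
G01 X93.81 Y70.99 F2507
G01 X93.81 Y139.25 F2507
M5
G0 X0.00 Y0.00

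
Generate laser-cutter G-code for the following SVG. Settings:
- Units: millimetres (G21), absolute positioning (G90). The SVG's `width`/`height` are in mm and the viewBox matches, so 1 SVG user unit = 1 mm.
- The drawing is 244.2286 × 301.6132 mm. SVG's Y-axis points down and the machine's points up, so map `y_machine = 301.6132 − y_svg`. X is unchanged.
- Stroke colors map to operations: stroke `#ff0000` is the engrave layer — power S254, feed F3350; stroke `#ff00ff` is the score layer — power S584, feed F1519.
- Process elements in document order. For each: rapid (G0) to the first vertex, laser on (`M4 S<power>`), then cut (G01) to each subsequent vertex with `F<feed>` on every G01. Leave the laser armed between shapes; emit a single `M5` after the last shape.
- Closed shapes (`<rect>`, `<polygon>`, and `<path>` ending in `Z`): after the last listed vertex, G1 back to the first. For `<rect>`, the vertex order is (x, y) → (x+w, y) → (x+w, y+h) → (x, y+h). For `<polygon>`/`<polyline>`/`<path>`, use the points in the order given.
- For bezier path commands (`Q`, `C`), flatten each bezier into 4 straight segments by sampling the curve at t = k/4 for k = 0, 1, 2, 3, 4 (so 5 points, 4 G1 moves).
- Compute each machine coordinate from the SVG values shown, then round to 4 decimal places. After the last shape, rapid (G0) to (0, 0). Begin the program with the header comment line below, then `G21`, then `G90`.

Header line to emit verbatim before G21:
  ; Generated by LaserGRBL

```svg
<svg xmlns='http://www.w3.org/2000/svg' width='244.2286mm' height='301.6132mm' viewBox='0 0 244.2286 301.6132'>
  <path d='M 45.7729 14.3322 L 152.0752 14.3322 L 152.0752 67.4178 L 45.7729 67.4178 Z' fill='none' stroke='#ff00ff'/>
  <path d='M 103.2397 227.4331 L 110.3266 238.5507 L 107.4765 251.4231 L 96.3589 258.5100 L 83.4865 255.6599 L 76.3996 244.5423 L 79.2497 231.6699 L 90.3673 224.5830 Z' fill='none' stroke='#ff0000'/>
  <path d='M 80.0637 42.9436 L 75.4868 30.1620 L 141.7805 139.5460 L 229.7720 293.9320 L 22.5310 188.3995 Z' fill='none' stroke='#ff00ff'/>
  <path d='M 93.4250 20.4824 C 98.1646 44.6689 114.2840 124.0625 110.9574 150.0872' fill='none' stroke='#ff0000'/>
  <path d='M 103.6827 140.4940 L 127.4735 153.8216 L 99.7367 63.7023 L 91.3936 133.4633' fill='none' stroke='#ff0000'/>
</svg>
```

; Generated by LaserGRBL
G21
G90
G0 X45.7729 Y287.2810
M4 S584
G01 X152.0752 Y287.2810 F1519
G01 X152.0752 Y234.1954 F1519
G01 X45.7729 Y234.1954 F1519
G01 X45.7729 Y287.2810 F1519
G0 X103.2397 Y74.1801
M4 S254
G01 X110.3266 Y63.0625 F3350
G01 X107.4765 Y50.1901 F3350
G01 X96.3589 Y43.1032 F3350
G01 X83.4865 Y45.9533 F3350
G01 X76.3996 Y57.0709 F3350
G01 X79.2497 Y69.9433 F3350
G01 X90.3673 Y77.0302 F3350
G01 X103.2397 Y74.1801 F3350
G0 X80.0637 Y258.6696
M4 S584
G01 X75.4868 Y271.4512 F1519
G01 X141.7805 Y162.0672 F1519
G01 X229.7720 Y7.6812 F1519
G01 X22.5310 Y113.2137 F1519
G01 X80.0637 Y258.6696 F1519
G0 X93.4250 Y281.1308
M4 S254
G01 X98.6318 Y254.3361 F3350
G01 X105.2160 Y217.0177 F3350
G01 X110.2879 Y179.3547 F3350
G01 X110.9574 Y151.5260 F3350
G0 X103.6827 Y161.1192
M4 S254
G01 X127.4735 Y147.7916 F3350
G01 X99.7367 Y237.9109 F3350
G01 X91.3936 Y168.1499 F3350
M5
G0 X0.0000 Y0.0000

viewBox `0 0 244.2286 301.6132` with mm width/height → 1 unit = 1 mm. Flip: y_m = 301.6132 − y_svg.

**Shape 1** — `<path>` rectangle, stroke `#ff00ff` → score (S584, F1519). Machine vertices: (45.7729,287.2810) → (152.0752,287.2810) → (152.0752,234.1954) → (45.7729,234.1954) → (45.7729,287.2810). Closed: final G1 returns to the first vertex.

**Shape 2** — `<path>` regular polygon, stroke `#ff0000` → engrave (S254, F3350). Machine vertices: (103.2397,74.1801) → (110.3266,63.0625) → (107.4765,50.1901) → (96.3589,43.1032) → (83.4865,45.9533) → (76.3996,57.0709) → (79.2497,69.9433) → (90.3673,77.0302) → (103.2397,74.1801). Closed: final G1 returns to the first vertex.

**Shape 3** — `<path>` closed polygon, stroke `#ff00ff` → score (S584, F1519). Machine vertices: (80.0637,258.6696) → (75.4868,271.4512) → (141.7805,162.0672) → (229.7720,7.6812) → (22.5310,113.2137) → (80.0637,258.6696). Closed: final G1 returns to the first vertex.

**Shape 4** — `<path>` cubic bezier, stroke `#ff0000` → engrave (S254, F3350). Control points (SVG): P0=(93.4250,20.4824), P1=(98.1646,44.6689), P2=(114.2840,124.0625), P3=(110.9574,150.0872); sampled at t=k/4. Machine vertices: (93.4250,281.1308) → (98.6318,254.3361) → (105.2160,217.0177) → (110.2879,179.3547) → (110.9574,151.5260). Open path.

**Shape 5** — `<path>` open polyline, stroke `#ff0000` → engrave (S254, F3350). Machine vertices: (103.6827,161.1192) → (127.4735,147.7916) → (99.7367,237.9109) → (91.3936,168.1499). Open path.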